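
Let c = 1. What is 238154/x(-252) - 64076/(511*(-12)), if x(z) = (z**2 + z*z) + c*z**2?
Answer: 11622115/993384 ≈ 11.700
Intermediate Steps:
x(z) = 3*z**2 (x(z) = (z**2 + z*z) + 1*z**2 = (z**2 + z**2) + z**2 = 2*z**2 + z**2 = 3*z**2)
238154/x(-252) - 64076/(511*(-12)) = 238154/((3*(-252)**2)) - 64076/(511*(-12)) = 238154/((3*63504)) - 64076/(-6132) = 238154/190512 - 64076*(-1/6132) = 238154*(1/190512) + 16019/1533 = 17011/13608 + 16019/1533 = 11622115/993384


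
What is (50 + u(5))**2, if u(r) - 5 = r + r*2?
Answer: 4900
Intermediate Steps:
u(r) = 5 + 3*r (u(r) = 5 + (r + r*2) = 5 + (r + 2*r) = 5 + 3*r)
(50 + u(5))**2 = (50 + (5 + 3*5))**2 = (50 + (5 + 15))**2 = (50 + 20)**2 = 70**2 = 4900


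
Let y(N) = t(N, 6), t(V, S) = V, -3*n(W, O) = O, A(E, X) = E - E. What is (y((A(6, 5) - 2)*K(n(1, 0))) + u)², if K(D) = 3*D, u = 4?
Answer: 16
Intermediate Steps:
A(E, X) = 0
n(W, O) = -O/3
y(N) = N
(y((A(6, 5) - 2)*K(n(1, 0))) + u)² = ((0 - 2)*(3*(-⅓*0)) + 4)² = (-6*0 + 4)² = (-2*0 + 4)² = (0 + 4)² = 4² = 16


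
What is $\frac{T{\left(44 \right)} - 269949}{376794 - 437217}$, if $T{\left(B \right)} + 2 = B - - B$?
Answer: $\frac{24533}{5493} \approx 4.4662$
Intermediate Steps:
$T{\left(B \right)} = -2 + 2 B$ ($T{\left(B \right)} = -2 + \left(B - - B\right) = -2 + \left(B + B\right) = -2 + 2 B$)
$\frac{T{\left(44 \right)} - 269949}{376794 - 437217} = \frac{\left(-2 + 2 \cdot 44\right) - 269949}{376794 - 437217} = \frac{\left(-2 + 88\right) - 269949}{-60423} = \left(86 - 269949\right) \left(- \frac{1}{60423}\right) = \left(-269863\right) \left(- \frac{1}{60423}\right) = \frac{24533}{5493}$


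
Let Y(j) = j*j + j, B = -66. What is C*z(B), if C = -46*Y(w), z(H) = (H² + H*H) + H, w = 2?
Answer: -2386296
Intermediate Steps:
z(H) = H + 2*H² (z(H) = (H² + H²) + H = 2*H² + H = H + 2*H²)
Y(j) = j + j² (Y(j) = j² + j = j + j²)
C = -276 (C = -92*(1 + 2) = -92*3 = -46*6 = -276)
C*z(B) = -(-18216)*(1 + 2*(-66)) = -(-18216)*(1 - 132) = -(-18216)*(-131) = -276*8646 = -2386296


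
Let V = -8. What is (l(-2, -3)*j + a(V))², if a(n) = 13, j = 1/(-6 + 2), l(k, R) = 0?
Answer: 169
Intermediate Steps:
j = -¼ (j = 1/(-4) = -¼ ≈ -0.25000)
(l(-2, -3)*j + a(V))² = (0*(-¼) + 13)² = (0 + 13)² = 13² = 169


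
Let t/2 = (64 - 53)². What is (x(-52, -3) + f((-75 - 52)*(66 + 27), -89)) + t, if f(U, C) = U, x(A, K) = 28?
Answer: -11541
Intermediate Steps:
t = 242 (t = 2*(64 - 53)² = 2*11² = 2*121 = 242)
(x(-52, -3) + f((-75 - 52)*(66 + 27), -89)) + t = (28 + (-75 - 52)*(66 + 27)) + 242 = (28 - 127*93) + 242 = (28 - 11811) + 242 = -11783 + 242 = -11541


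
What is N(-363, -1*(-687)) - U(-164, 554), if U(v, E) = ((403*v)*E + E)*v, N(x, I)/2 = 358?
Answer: -6004763180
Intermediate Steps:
N(x, I) = 716 (N(x, I) = 2*358 = 716)
U(v, E) = v*(E + 403*E*v) (U(v, E) = (403*E*v + E)*v = (E + 403*E*v)*v = v*(E + 403*E*v))
N(-363, -1*(-687)) - U(-164, 554) = 716 - 554*(-164)*(1 + 403*(-164)) = 716 - 554*(-164)*(1 - 66092) = 716 - 554*(-164)*(-66091) = 716 - 1*6004763896 = 716 - 6004763896 = -6004763180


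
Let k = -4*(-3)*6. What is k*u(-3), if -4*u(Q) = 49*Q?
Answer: 2646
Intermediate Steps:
u(Q) = -49*Q/4
k = 72 (k = 12*6 = 72)
k*u(-3) = 72*(-49/4*(-3)) = 72*(147/4) = 2646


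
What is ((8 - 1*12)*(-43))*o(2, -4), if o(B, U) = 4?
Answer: 688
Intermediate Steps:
((8 - 1*12)*(-43))*o(2, -4) = ((8 - 1*12)*(-43))*4 = ((8 - 12)*(-43))*4 = -4*(-43)*4 = 172*4 = 688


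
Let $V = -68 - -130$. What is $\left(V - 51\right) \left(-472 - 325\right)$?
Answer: $-8767$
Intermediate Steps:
$V = 62$ ($V = -68 + 130 = 62$)
$\left(V - 51\right) \left(-472 - 325\right) = \left(62 - 51\right) \left(-472 - 325\right) = 11 \left(-797\right) = -8767$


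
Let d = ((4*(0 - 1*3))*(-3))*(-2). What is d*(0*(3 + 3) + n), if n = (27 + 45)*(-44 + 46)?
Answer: -10368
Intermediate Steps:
n = 144 (n = 72*2 = 144)
d = -72 (d = ((4*(0 - 3))*(-3))*(-2) = ((4*(-3))*(-3))*(-2) = -12*(-3)*(-2) = 36*(-2) = -72)
d*(0*(3 + 3) + n) = -72*(0*(3 + 3) + 144) = -72*(0*6 + 144) = -72*(0 + 144) = -72*144 = -10368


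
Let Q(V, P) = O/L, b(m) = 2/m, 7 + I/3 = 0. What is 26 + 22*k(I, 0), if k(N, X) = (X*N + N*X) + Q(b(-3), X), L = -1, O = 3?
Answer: -40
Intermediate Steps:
I = -21 (I = -21 + 3*0 = -21 + 0 = -21)
Q(V, P) = -3 (Q(V, P) = 3/(-1) = 3*(-1) = -3)
k(N, X) = -3 + 2*N*X (k(N, X) = (X*N + N*X) - 3 = (N*X + N*X) - 3 = 2*N*X - 3 = -3 + 2*N*X)
26 + 22*k(I, 0) = 26 + 22*(-3 + 2*(-21)*0) = 26 + 22*(-3 + 0) = 26 + 22*(-3) = 26 - 66 = -40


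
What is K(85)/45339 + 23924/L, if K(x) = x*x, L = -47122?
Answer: -21889229/62837187 ≈ -0.34835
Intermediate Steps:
K(x) = x**2
K(85)/45339 + 23924/L = 85**2/45339 + 23924/(-47122) = 7225*(1/45339) + 23924*(-1/47122) = 425/2667 - 11962/23561 = -21889229/62837187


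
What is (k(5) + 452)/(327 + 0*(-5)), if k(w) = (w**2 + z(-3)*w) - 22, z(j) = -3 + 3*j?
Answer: 395/327 ≈ 1.2080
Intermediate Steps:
k(w) = -22 + w**2 - 12*w (k(w) = (w**2 + (-3 + 3*(-3))*w) - 22 = (w**2 + (-3 - 9)*w) - 22 = (w**2 - 12*w) - 22 = -22 + w**2 - 12*w)
(k(5) + 452)/(327 + 0*(-5)) = ((-22 + 5**2 - 12*5) + 452)/(327 + 0*(-5)) = ((-22 + 25 - 60) + 452)/(327 + 0) = (-57 + 452)/327 = 395*(1/327) = 395/327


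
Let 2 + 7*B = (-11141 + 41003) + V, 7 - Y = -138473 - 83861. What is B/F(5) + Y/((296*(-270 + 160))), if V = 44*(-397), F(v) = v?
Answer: 79140317/227920 ≈ 347.23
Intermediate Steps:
V = -17468
Y = 222341 (Y = 7 - (-138473 - 83861) = 7 - 1*(-222334) = 7 + 222334 = 222341)
B = 12392/7 (B = -2/7 + ((-11141 + 41003) - 17468)/7 = -2/7 + (29862 - 17468)/7 = -2/7 + (1/7)*12394 = -2/7 + 12394/7 = 12392/7 ≈ 1770.3)
B/F(5) + Y/((296*(-270 + 160))) = (12392/7)/5 + 222341/((296*(-270 + 160))) = (12392/7)*(1/5) + 222341/((296*(-110))) = 12392/35 + 222341/(-32560) = 12392/35 + 222341*(-1/32560) = 12392/35 - 222341/32560 = 79140317/227920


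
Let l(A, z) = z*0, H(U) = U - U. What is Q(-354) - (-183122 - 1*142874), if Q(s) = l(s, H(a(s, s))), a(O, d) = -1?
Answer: 325996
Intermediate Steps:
H(U) = 0
l(A, z) = 0
Q(s) = 0
Q(-354) - (-183122 - 1*142874) = 0 - (-183122 - 1*142874) = 0 - (-183122 - 142874) = 0 - 1*(-325996) = 0 + 325996 = 325996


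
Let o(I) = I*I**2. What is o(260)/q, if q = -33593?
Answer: -17576000/33593 ≈ -523.20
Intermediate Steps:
o(I) = I**3
o(260)/q = 260**3/(-33593) = 17576000*(-1/33593) = -17576000/33593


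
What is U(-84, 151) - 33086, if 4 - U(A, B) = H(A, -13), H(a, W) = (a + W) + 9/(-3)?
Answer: -32982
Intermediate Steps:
H(a, W) = -3 + W + a (H(a, W) = (W + a) + 9*(-⅓) = (W + a) - 3 = -3 + W + a)
U(A, B) = 20 - A (U(A, B) = 4 - (-3 - 13 + A) = 4 - (-16 + A) = 4 + (16 - A) = 20 - A)
U(-84, 151) - 33086 = (20 - 1*(-84)) - 33086 = (20 + 84) - 33086 = 104 - 33086 = -32982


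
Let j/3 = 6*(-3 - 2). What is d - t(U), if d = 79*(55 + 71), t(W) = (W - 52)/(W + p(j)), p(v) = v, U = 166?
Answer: 19905/2 ≈ 9952.5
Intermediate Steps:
j = -90 (j = 3*(6*(-3 - 2)) = 3*(6*(-5)) = 3*(-30) = -90)
t(W) = (-52 + W)/(-90 + W) (t(W) = (W - 52)/(W - 90) = (-52 + W)/(-90 + W))
d = 9954 (d = 79*126 = 9954)
d - t(U) = 9954 - (-52 + 166)/(-90 + 166) = 9954 - 114/76 = 9954 - 1*3/2 = 9954 - 3/2 = 19905/2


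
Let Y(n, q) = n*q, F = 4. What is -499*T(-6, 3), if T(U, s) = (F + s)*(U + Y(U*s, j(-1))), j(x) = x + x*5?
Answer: -356286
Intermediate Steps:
j(x) = 6*x (j(x) = x + 5*x = 6*x)
T(U, s) = (4 + s)*(U - 6*U*s) (T(U, s) = (4 + s)*(U + (U*s)*(6*(-1))) = (4 + s)*(U + (U*s)*(-6)) = (4 + s)*(U - 6*U*s))
-499*T(-6, 3) = -(-2994)*(4 - 23*3 - 6*3**2) = -(-2994)*(4 - 69 - 6*9) = -(-2994)*(4 - 69 - 54) = -(-2994)*(-119) = -499*714 = -356286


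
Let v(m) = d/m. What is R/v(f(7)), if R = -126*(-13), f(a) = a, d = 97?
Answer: 11466/97 ≈ 118.21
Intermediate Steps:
v(m) = 97/m
R = 1638
R/v(f(7)) = 1638/((97/7)) = 1638/((97*(1/7))) = 1638/(97/7) = 1638*(7/97) = 11466/97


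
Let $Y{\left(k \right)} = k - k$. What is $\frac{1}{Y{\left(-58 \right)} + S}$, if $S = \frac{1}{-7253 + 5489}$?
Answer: $-1764$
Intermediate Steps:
$Y{\left(k \right)} = 0$
$S = - \frac{1}{1764}$ ($S = \frac{1}{-1764} = - \frac{1}{1764} \approx -0.00056689$)
$\frac{1}{Y{\left(-58 \right)} + S} = \frac{1}{0 - \frac{1}{1764}} = \frac{1}{- \frac{1}{1764}} = -1764$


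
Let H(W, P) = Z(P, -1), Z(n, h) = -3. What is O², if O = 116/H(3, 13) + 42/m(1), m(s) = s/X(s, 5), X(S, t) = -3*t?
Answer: 4024036/9 ≈ 4.4712e+5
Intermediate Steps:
H(W, P) = -3
m(s) = -s/15 (m(s) = s/((-3*5)) = s/(-15) = s*(-1/15) = -s/15)
O = -2006/3 (O = 116/(-3) + 42/((-1/15*1)) = 116*(-⅓) + 42/(-1/15) = -116/3 + 42*(-15) = -116/3 - 630 = -2006/3 ≈ -668.67)
O² = (-2006/3)² = 4024036/9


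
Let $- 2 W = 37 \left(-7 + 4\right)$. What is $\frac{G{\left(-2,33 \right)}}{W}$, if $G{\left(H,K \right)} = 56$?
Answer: $\frac{112}{111} \approx 1.009$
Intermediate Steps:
$W = \frac{111}{2}$ ($W = - \frac{37 \left(-7 + 4\right)}{2} = - \frac{37 \left(-3\right)}{2} = \left(- \frac{1}{2}\right) \left(-111\right) = \frac{111}{2} \approx 55.5$)
$\frac{G{\left(-2,33 \right)}}{W} = \frac{56}{\frac{111}{2}} = 56 \cdot \frac{2}{111} = \frac{112}{111}$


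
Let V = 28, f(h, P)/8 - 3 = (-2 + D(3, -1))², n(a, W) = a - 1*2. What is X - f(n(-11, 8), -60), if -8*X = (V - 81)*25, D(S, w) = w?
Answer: 557/8 ≈ 69.625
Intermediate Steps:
n(a, W) = -2 + a (n(a, W) = a - 2 = -2 + a)
f(h, P) = 96 (f(h, P) = 24 + 8*(-2 - 1)² = 24 + 8*(-3)² = 24 + 8*9 = 24 + 72 = 96)
X = 1325/8 (X = -(28 - 81)*25/8 = -(-53)*25/8 = -⅛*(-1325) = 1325/8 ≈ 165.63)
X - f(n(-11, 8), -60) = 1325/8 - 1*96 = 1325/8 - 96 = 557/8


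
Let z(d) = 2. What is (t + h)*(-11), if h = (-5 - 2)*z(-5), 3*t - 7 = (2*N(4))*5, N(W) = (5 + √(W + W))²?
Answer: -3245/3 - 2200*√2/3 ≈ -2118.8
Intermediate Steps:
N(W) = (5 + √2*√W)² (N(W) = (5 + √(2*W))² = (5 + √2*√W)²)
t = 7/3 + 10*(5 + 2*√2)²/3 (t = 7/3 + ((2*(5 + √2*√4)²)*5)/3 = 7/3 + ((2*(5 + √2*2)²)*5)/3 = 7/3 + ((2*(5 + 2*√2)²)*5)/3 = 7/3 + (10*(5 + 2*√2)²)/3 = 7/3 + 10*(5 + 2*√2)²/3 ≈ 206.61)
h = -14 (h = (-5 - 2)*2 = -7*2 = -14)
(t + h)*(-11) = ((337/3 + 200*√2/3) - 14)*(-11) = (295/3 + 200*√2/3)*(-11) = -3245/3 - 2200*√2/3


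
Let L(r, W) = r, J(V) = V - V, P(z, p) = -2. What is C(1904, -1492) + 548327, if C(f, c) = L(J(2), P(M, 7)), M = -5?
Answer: 548327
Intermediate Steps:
J(V) = 0
C(f, c) = 0
C(1904, -1492) + 548327 = 0 + 548327 = 548327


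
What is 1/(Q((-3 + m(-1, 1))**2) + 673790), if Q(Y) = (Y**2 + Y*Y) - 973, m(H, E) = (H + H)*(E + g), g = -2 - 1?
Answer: 1/672819 ≈ 1.4863e-6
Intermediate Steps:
g = -3
m(H, E) = 2*H*(-3 + E) (m(H, E) = (H + H)*(E - 3) = (2*H)*(-3 + E) = 2*H*(-3 + E))
Q(Y) = -973 + 2*Y**2 (Q(Y) = (Y**2 + Y**2) - 973 = 2*Y**2 - 973 = -973 + 2*Y**2)
1/(Q((-3 + m(-1, 1))**2) + 673790) = 1/((-973 + 2*((-3 + 2*(-1)*(-3 + 1))**2)**2) + 673790) = 1/((-973 + 2*((-3 + 2*(-1)*(-2))**2)**2) + 673790) = 1/((-973 + 2*((-3 + 4)**2)**2) + 673790) = 1/((-973 + 2*(1**2)**2) + 673790) = 1/((-973 + 2*1**2) + 673790) = 1/((-973 + 2*1) + 673790) = 1/((-973 + 2) + 673790) = 1/(-971 + 673790) = 1/672819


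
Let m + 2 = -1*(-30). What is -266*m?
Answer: -7448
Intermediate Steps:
m = 28 (m = -2 - 1*(-30) = -2 + 30 = 28)
-266*m = -266*28 = -7448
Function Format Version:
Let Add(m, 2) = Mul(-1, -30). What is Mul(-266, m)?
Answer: -7448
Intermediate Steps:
m = 28 (m = Add(-2, Mul(-1, -30)) = Add(-2, 30) = 28)
Mul(-266, m) = Mul(-266, 28) = -7448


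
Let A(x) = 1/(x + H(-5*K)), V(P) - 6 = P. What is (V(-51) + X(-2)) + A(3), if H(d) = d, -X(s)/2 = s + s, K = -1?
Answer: -295/8 ≈ -36.875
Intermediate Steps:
V(P) = 6 + P
X(s) = -4*s (X(s) = -2*(s + s) = -4*s)
A(x) = 1/(5 + x) (A(x) = 1/(x - 5*(-1)) = 1/(x + 5) = 1/(5 + x))
(V(-51) + X(-2)) + A(3) = ((6 - 51) - 4*(-2)) + 1/(5 + 3) = (-45 + 8) + 1/8 = -37 + ⅛ = -295/8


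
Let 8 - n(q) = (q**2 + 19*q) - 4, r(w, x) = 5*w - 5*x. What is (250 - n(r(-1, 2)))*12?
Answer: 2136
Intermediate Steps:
r(w, x) = -5*x + 5*w
n(q) = 12 - q**2 - 19*q (n(q) = 8 - ((q**2 + 19*q) - 4) = 8 - (-4 + q**2 + 19*q) = 8 + (4 - q**2 - 19*q) = 12 - q**2 - 19*q)
(250 - n(r(-1, 2)))*12 = (250 - (12 - (-5*2 + 5*(-1))**2 - 19*(-5*2 + 5*(-1))))*12 = (250 - (12 - (-10 - 5)**2 - 19*(-10 - 5)))*12 = (250 - (12 - 1*(-15)**2 - 19*(-15)))*12 = (250 - (12 - 1*225 + 285))*12 = (250 - (12 - 225 + 285))*12 = (250 - 1*72)*12 = (250 - 72)*12 = 178*12 = 2136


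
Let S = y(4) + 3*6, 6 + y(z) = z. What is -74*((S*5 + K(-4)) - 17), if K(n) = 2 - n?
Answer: -5106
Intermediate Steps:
y(z) = -6 + z
S = 16 (S = (-6 + 4) + 3*6 = -2 + 18 = 16)
-74*((S*5 + K(-4)) - 17) = -74*((16*5 + (2 - 1*(-4))) - 17) = -74*((80 + (2 + 4)) - 17) = -74*((80 + 6) - 17) = -74*(86 - 17) = -74*69 = -5106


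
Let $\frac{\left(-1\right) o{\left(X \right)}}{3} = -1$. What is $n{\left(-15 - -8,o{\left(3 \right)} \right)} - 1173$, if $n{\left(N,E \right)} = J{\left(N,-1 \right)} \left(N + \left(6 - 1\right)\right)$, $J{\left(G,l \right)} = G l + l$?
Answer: $-1185$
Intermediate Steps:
$o{\left(X \right)} = 3$ ($o{\left(X \right)} = \left(-3\right) \left(-1\right) = 3$)
$J{\left(G,l \right)} = l + G l$
$n{\left(N,E \right)} = \left(-1 - N\right) \left(5 + N\right)$ ($n{\left(N,E \right)} = - (1 + N) \left(N + \left(6 - 1\right)\right) = \left(-1 - N\right) \left(N + \left(6 - 1\right)\right) = \left(-1 - N\right) \left(N + 5\right) = \left(-1 - N\right) \left(5 + N\right)$)
$n{\left(-15 - -8,o{\left(3 \right)} \right)} - 1173 = - \left(1 - 7\right) \left(5 - 7\right) - 1173 = \left(-1\right) \left(-6\right) \left(-2\right) - 1173 = -12 - 1173 = -1185$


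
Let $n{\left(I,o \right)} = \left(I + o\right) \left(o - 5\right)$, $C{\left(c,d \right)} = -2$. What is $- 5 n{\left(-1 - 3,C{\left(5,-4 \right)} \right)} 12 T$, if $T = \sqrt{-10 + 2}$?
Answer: $- 5040 i \sqrt{2} \approx - 7127.6 i$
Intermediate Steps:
$n{\left(I,o \right)} = \left(-5 + o\right) \left(I + o\right)$ ($n{\left(I,o \right)} = \left(I + o\right) \left(-5 + o\right) = \left(-5 + o\right) \left(I + o\right)$)
$T = 2 i \sqrt{2}$ ($T = \sqrt{-8} = 2 i \sqrt{2} \approx 2.8284 i$)
$- 5 n{\left(-1 - 3,C{\left(5,-4 \right)} \right)} 12 T = - 5 \left(\left(-2\right)^{2} - 5 \left(-1 - 3\right) - -10 + \left(-1 - 3\right) \left(-2\right)\right) 12 \cdot 2 i \sqrt{2} = - 5 \left(4 - 5 \left(-1 - 3\right) + 10 + \left(-1 - 3\right) \left(-2\right)\right) 12 \cdot 2 i \sqrt{2} = - 5 \left(4 - -20 + 10 - -8\right) 12 \cdot 2 i \sqrt{2} = - 5 \left(4 + 20 + 10 + 8\right) 12 \cdot 2 i \sqrt{2} = \left(-5\right) 42 \cdot 12 \cdot 2 i \sqrt{2} = \left(-210\right) 12 \cdot 2 i \sqrt{2} = - 2520 \cdot 2 i \sqrt{2} = - 5040 i \sqrt{2}$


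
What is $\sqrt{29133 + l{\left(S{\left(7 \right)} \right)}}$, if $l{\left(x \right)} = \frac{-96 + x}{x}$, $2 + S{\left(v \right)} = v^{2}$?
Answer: $\frac{\sqrt{64352494}}{47} \approx 170.68$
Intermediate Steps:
$S{\left(v \right)} = -2 + v^{2}$
$l{\left(x \right)} = \frac{-96 + x}{x}$
$\sqrt{29133 + l{\left(S{\left(7 \right)} \right)}} = \sqrt{29133 + \frac{-96 - \left(2 - 7^{2}\right)}{-2 + 7^{2}}} = \sqrt{29133 + \frac{-96 + \left(-2 + 49\right)}{-2 + 49}} = \sqrt{29133 + \frac{-96 + 47}{47}} = \sqrt{29133 + \frac{1}{47} \left(-49\right)} = \sqrt{29133 - \frac{49}{47}} = \sqrt{\frac{1369202}{47}} = \frac{\sqrt{64352494}}{47}$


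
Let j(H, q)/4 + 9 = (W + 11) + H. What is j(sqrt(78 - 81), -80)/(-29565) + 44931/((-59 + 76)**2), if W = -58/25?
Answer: 1953507919/12565125 - 4*I*sqrt(3)/29565 ≈ 155.47 - 0.00023434*I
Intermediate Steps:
W = -58/25 ≈ -2.3200
j(H, q) = -32/25 + 4*H (j(H, q) = -36 + 4*((-58/25 + 11) + H) = -36 + 4*(217/25 + H) = -36 + (868/25 + 4*H) = -32/25 + 4*H)
j(sqrt(78 - 81), -80)/(-29565) + 44931/((-59 + 76)**2) = (-32/25 + 4*sqrt(78 - 81))/(-29565) + 44931/((-59 + 76)**2) = (-32/25 + 4*sqrt(-3))*(-1/29565) + 44931/(17**2) = (-32/25 + 4*(I*sqrt(3)))*(-1/29565) + 44931/289 = (-32/25 + 4*I*sqrt(3))*(-1/29565) + 44931*(1/289) = (32/739125 - 4*I*sqrt(3)/29565) + 2643/17 = 1953507919/12565125 - 4*I*sqrt(3)/29565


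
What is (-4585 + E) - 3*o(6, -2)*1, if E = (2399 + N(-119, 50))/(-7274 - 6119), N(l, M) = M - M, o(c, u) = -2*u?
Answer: -61570020/13393 ≈ -4597.2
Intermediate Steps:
N(l, M) = 0
E = -2399/13393 (E = (2399 + 0)/(-7274 - 6119) = 2399/(-13393) = 2399*(-1/13393) = -2399/13393 ≈ -0.17912)
(-4585 + E) - 3*o(6, -2)*1 = (-4585 - 2399/13393) - (-6)*(-2)*1 = -61409304/13393 - 3*4*1 = -61409304/13393 - 12*1 = -61409304/13393 - 12 = -61570020/13393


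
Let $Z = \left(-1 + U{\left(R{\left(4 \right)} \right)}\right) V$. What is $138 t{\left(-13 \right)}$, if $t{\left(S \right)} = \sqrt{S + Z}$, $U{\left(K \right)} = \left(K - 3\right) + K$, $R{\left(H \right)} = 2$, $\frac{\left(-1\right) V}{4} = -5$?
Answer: $138 i \sqrt{13} \approx 497.57 i$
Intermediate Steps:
$V = 20$ ($V = \left(-4\right) \left(-5\right) = 20$)
$U{\left(K \right)} = -3 + 2 K$ ($U{\left(K \right)} = \left(-3 + K\right) + K = -3 + 2 K$)
$Z = 0$ ($Z = \left(-1 + \left(-3 + 2 \cdot 2\right)\right) 20 = \left(-1 + \left(-3 + 4\right)\right) 20 = \left(-1 + 1\right) 20 = 0 \cdot 20 = 0$)
$t{\left(S \right)} = \sqrt{S}$ ($t{\left(S \right)} = \sqrt{S + 0} = \sqrt{S}$)
$138 t{\left(-13 \right)} = 138 \sqrt{-13} = 138 i \sqrt{13}$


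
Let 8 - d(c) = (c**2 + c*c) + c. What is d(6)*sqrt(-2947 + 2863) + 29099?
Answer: 29099 - 140*I*sqrt(21) ≈ 29099.0 - 641.56*I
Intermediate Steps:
d(c) = 8 - c - 2*c**2 (d(c) = 8 - ((c**2 + c*c) + c) = 8 - ((c**2 + c**2) + c) = 8 - (2*c**2 + c) = 8 - (c + 2*c**2) = 8 + (-c - 2*c**2) = 8 - c - 2*c**2)
d(6)*sqrt(-2947 + 2863) + 29099 = (8 - 1*6 - 2*6**2)*sqrt(-2947 + 2863) + 29099 = (8 - 6 - 2*36)*sqrt(-84) + 29099 = (8 - 6 - 72)*(2*I*sqrt(21)) + 29099 = -140*I*sqrt(21) + 29099 = 29099 - 140*I*sqrt(21)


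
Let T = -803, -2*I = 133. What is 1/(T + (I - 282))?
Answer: -2/2303 ≈ -0.00086843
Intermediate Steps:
I = -133/2 (I = -½*133 = -133/2 ≈ -66.500)
1/(T + (I - 282)) = 1/(-803 + (-133/2 - 282)) = 1/(-803 - 697/2) = 1/(-2303/2) = -2/2303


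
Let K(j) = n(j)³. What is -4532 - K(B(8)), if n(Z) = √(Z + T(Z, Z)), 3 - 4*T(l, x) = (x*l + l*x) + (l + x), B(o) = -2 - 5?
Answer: -4532 + 109*I*√109/8 ≈ -4532.0 + 142.25*I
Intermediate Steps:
B(o) = -7
T(l, x) = ¾ - l/4 - x/4 - l*x/2 (T(l, x) = ¾ - ((x*l + l*x) + (l + x))/4 = ¾ - ((l*x + l*x) + (l + x))/4 = ¾ - (2*l*x + (l + x))/4 = ¾ - (l + x + 2*l*x)/4 = ¾ + (-l/4 - x/4 - l*x/2) = ¾ - l/4 - x/4 - l*x/2)
n(Z) = √(¾ + Z/2 - Z²/2) (n(Z) = √(Z + (¾ - Z/4 - Z/4 - Z*Z/2)) = √(Z + (¾ - Z/4 - Z/4 - Z²/2)) = √(Z + (¾ - Z/2 - Z²/2)) = √(¾ + Z/2 - Z²/2))
K(j) = (3 - 2*j² + 2*j)^(3/2)/8 (K(j) = (√(3 - 2*j² + 2*j)/2)³ = (3 - 2*j² + 2*j)^(3/2)/8)
-4532 - K(B(8)) = -4532 - (3 - 2*(-7)² + 2*(-7))^(3/2)/8 = -4532 - (3 - 2*49 - 14)^(3/2)/8 = -4532 - (3 - 98 - 14)^(3/2)/8 = -4532 - (-109)^(3/2)/8 = -4532 - (-109*I*√109)/8 = -4532 - (-109)*I*√109/8 = -4532 + 109*I*√109/8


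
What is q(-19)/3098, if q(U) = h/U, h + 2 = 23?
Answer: -21/58862 ≈ -0.00035677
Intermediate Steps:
h = 21 (h = -2 + 23 = 21)
q(U) = 21/U
q(-19)/3098 = (21/(-19))/3098 = (21*(-1/19))*(1/3098) = -21/19*1/3098 = -21/58862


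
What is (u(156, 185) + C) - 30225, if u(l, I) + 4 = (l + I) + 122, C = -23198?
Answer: -52964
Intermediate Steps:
u(l, I) = 118 + I + l (u(l, I) = -4 + ((l + I) + 122) = -4 + ((I + l) + 122) = -4 + (122 + I + l) = 118 + I + l)
(u(156, 185) + C) - 30225 = ((118 + 185 + 156) - 23198) - 30225 = (459 - 23198) - 30225 = -22739 - 30225 = -52964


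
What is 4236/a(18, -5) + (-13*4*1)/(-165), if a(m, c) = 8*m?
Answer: 6541/220 ≈ 29.732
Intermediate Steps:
4236/a(18, -5) + (-13*4*1)/(-165) = 4236/((8*18)) + (-13*4*1)/(-165) = 4236/144 - 52*1*(-1/165) = 4236*(1/144) - 52*(-1/165) = 353/12 + 52/165 = 6541/220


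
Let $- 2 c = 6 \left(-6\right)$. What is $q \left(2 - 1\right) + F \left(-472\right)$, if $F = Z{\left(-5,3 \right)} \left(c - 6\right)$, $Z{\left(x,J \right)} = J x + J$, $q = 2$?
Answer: $67970$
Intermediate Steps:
$Z{\left(x,J \right)} = J + J x$
$c = 18$ ($c = - \frac{6 \left(-6\right)}{2} = \left(- \frac{1}{2}\right) \left(-36\right) = 18$)
$F = -144$ ($F = 3 \left(1 - 5\right) \left(18 - 6\right) = 3 \left(-4\right) 12 = \left(-12\right) 12 = -144$)
$q \left(2 - 1\right) + F \left(-472\right) = 2 \left(2 - 1\right) - -67968 = 2 \cdot 1 + 67968 = 2 + 67968 = 67970$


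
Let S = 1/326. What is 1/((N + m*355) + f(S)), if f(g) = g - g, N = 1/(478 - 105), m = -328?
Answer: -373/43432119 ≈ -8.5881e-6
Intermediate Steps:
S = 1/326 ≈ 0.0030675
N = 1/373 ≈ 0.0026810
f(g) = 0
1/((N + m*355) + f(S)) = 1/((1/373 - 328*355) + 0) = 1/((1/373 - 116440) + 0) = 1/(-43432119/373 + 0) = 1/(-43432119/373) = -373/43432119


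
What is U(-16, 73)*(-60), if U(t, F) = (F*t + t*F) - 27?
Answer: 141780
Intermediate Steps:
U(t, F) = -27 + 2*F*t (U(t, F) = (F*t + F*t) - 27 = 2*F*t - 27 = -27 + 2*F*t)
U(-16, 73)*(-60) = (-27 + 2*73*(-16))*(-60) = (-27 - 2336)*(-60) = -2363*(-60) = 141780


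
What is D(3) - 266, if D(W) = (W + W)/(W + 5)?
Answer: -1061/4 ≈ -265.25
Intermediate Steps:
D(W) = 2*W/(5 + W) (D(W) = (2*W)/(5 + W) = 2*W/(5 + W))
D(3) - 266 = 2*3/(5 + 3) - 266 = 2*3/8 - 266 = 2*3*(1/8) - 266 = 3/4 - 266 = -1061/4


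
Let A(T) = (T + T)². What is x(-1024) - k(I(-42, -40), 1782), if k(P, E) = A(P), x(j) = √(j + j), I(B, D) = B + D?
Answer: -26896 + 32*I*√2 ≈ -26896.0 + 45.255*I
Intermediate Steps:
A(T) = 4*T² (A(T) = (2*T)² = 4*T²)
x(j) = √2*√j (x(j) = √(2*j) = √2*√j)
k(P, E) = 4*P²
x(-1024) - k(I(-42, -40), 1782) = √2*√(-1024) - 4*(-42 - 40)² = √2*(32*I) - 4*(-82)² = 32*I*√2 - 4*6724 = 32*I*√2 - 1*26896 = 32*I*√2 - 26896 = -26896 + 32*I*√2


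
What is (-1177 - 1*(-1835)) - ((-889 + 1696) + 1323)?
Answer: -1472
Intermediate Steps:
(-1177 - 1*(-1835)) - ((-889 + 1696) + 1323) = (-1177 + 1835) - (807 + 1323) = 658 - 1*2130 = 658 - 2130 = -1472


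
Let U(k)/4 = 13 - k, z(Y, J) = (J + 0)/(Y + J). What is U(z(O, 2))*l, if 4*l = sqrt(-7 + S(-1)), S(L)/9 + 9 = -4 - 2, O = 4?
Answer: 38*I*sqrt(142)/3 ≈ 150.94*I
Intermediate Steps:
S(L) = -135 (S(L) = -81 + 9*(-4 - 2) = -81 + 9*(-6) = -81 - 54 = -135)
z(Y, J) = J/(J + Y)
l = I*sqrt(142)/4 (l = sqrt(-7 - 135)/4 = sqrt(-142)/4 = (I*sqrt(142))/4 = I*sqrt(142)/4 ≈ 2.9791*I)
U(k) = 52 - 4*k (U(k) = 4*(13 - k) = 52 - 4*k)
U(z(O, 2))*l = (52 - 8/(2 + 4))*(I*sqrt(142)/4) = (52 - 8/6)*(I*sqrt(142)/4) = (52 - 4*1/3)*(I*sqrt(142)/4) = (52 - 4/3)*(I*sqrt(142)/4) = 152*(I*sqrt(142)/4)/3 = 38*I*sqrt(142)/3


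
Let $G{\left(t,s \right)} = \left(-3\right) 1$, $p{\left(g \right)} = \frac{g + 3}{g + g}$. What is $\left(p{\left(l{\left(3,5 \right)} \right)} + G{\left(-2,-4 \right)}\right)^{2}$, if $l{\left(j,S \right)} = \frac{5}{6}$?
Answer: $\frac{49}{100} \approx 0.49$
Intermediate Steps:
$l{\left(j,S \right)} = \frac{5}{6}$ ($l{\left(j,S \right)} = 5 \cdot \frac{1}{6} = \frac{5}{6}$)
$p{\left(g \right)} = \frac{3 + g}{2 g}$
$G{\left(t,s \right)} = -3$
$\left(p{\left(l{\left(3,5 \right)} \right)} + G{\left(-2,-4 \right)}\right)^{2} = \left(\frac{3 + \frac{5}{6}}{2 \cdot \frac{5}{6}} - 3\right)^{2} = \left(\frac{1}{2} \cdot \frac{6}{5} \cdot \frac{23}{6} - 3\right)^{2} = \left(\frac{23}{10} - 3\right)^{2} = \left(- \frac{7}{10}\right)^{2} = \frac{49}{100}$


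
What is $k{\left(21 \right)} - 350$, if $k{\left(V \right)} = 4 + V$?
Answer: $-325$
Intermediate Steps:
$k{\left(21 \right)} - 350 = \left(4 + 21\right) - 350 = 25 - 350 = -325$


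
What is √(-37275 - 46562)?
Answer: I*√83837 ≈ 289.55*I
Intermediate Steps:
√(-37275 - 46562) = √(-83837) = I*√83837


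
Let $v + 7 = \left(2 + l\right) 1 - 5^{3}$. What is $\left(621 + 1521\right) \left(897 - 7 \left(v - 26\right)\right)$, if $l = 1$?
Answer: $4245444$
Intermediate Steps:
$v = -129$ ($v = -7 - \left(125 - \left(2 + 1\right) 1\right) = -7 + \left(3 \cdot 1 - 125\right) = -7 + \left(3 - 125\right) = -7 - 122 = -129$)
$\left(621 + 1521\right) \left(897 - 7 \left(v - 26\right)\right) = \left(621 + 1521\right) \left(897 - 7 \left(-129 - 26\right)\right) = 2142 \left(897 - -1085\right) = 2142 \left(897 + 1085\right) = 2142 \cdot 1982 = 4245444$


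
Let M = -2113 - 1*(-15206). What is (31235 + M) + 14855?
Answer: 59183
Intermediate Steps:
M = 13093 (M = -2113 + 15206 = 13093)
(31235 + M) + 14855 = (31235 + 13093) + 14855 = 44328 + 14855 = 59183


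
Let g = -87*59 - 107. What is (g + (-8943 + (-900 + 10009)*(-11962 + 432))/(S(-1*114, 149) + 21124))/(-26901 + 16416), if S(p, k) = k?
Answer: 216506233/223047405 ≈ 0.97067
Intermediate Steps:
g = -5240 (g = -5133 - 107 = -5240)
(g + (-8943 + (-900 + 10009)*(-11962 + 432))/(S(-1*114, 149) + 21124))/(-26901 + 16416) = (-5240 + (-8943 + (-900 + 10009)*(-11962 + 432))/(149 + 21124))/(-26901 + 16416) = (-5240 + (-8943 + 9109*(-11530))/21273)/(-10485) = (-5240 + (-8943 - 105026770)*(1/21273))*(-1/10485) = (-5240 - 105035713*1/21273)*(-1/10485) = (-5240 - 105035713/21273)*(-1/10485) = -216506233/21273*(-1/10485) = 216506233/223047405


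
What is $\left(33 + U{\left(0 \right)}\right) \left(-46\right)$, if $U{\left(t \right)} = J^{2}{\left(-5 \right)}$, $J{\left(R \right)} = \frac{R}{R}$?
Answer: $-1564$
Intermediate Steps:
$J{\left(R \right)} = 1$
$U{\left(t \right)} = 1$ ($U{\left(t \right)} = 1^{2} = 1$)
$\left(33 + U{\left(0 \right)}\right) \left(-46\right) = \left(33 + 1\right) \left(-46\right) = 34 \left(-46\right) = -1564$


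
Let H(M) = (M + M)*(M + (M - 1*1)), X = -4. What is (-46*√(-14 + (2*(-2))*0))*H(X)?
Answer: -3312*I*√14 ≈ -12392.0*I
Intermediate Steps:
H(M) = 2*M*(-1 + 2*M) (H(M) = (2*M)*(M + (M - 1)) = (2*M)*(M + (-1 + M)) = (2*M)*(-1 + 2*M) = 2*M*(-1 + 2*M))
(-46*√(-14 + (2*(-2))*0))*H(X) = (-46*√(-14 + (2*(-2))*0))*(2*(-4)*(-1 + 2*(-4))) = (-46*√(-14 - 4*0))*(2*(-4)*(-1 - 8)) = (-46*√(-14 + 0))*(2*(-4)*(-9)) = -46*I*√14*72 = -3312*I*√14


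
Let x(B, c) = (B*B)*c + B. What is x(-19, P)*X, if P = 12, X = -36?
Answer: -155268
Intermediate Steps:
x(B, c) = B + c*B² (x(B, c) = B²*c + B = c*B² + B = B + c*B²)
x(-19, P)*X = -19*(1 - 19*12)*(-36) = -19*(1 - 228)*(-36) = -19*(-227)*(-36) = 4313*(-36) = -155268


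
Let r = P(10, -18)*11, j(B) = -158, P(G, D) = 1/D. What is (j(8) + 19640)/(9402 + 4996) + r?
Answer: 96149/129582 ≈ 0.74199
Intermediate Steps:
r = -11/18 (r = 11/(-18) = -1/18*11 = -11/18 ≈ -0.61111)
(j(8) + 19640)/(9402 + 4996) + r = (-158 + 19640)/(9402 + 4996) - 11/18 = 19482/14398 - 11/18 = 19482*(1/14398) - 11/18 = 9741/7199 - 11/18 = 96149/129582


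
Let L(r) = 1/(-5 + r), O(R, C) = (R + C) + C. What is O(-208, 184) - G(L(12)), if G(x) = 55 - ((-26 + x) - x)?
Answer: 79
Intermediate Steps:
O(R, C) = R + 2*C (O(R, C) = (C + R) + C = R + 2*C)
G(x) = 81 (G(x) = 55 - 1*(-26) = 55 + 26 = 81)
O(-208, 184) - G(L(12)) = (-208 + 2*184) - 1*81 = (-208 + 368) - 81 = 160 - 81 = 79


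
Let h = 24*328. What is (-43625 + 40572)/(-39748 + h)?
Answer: 3053/31876 ≈ 0.095777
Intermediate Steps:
h = 7872
(-43625 + 40572)/(-39748 + h) = (-43625 + 40572)/(-39748 + 7872) = -3053/(-31876) = -3053*(-1/31876) = 3053/31876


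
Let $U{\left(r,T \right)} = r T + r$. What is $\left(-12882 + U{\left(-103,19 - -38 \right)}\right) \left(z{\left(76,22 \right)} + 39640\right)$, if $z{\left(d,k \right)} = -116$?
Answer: $-745264544$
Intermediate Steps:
$U{\left(r,T \right)} = r + T r$ ($U{\left(r,T \right)} = T r + r = r + T r$)
$\left(-12882 + U{\left(-103,19 - -38 \right)}\right) \left(z{\left(76,22 \right)} + 39640\right) = \left(-12882 - 103 \left(1 + \left(19 - -38\right)\right)\right) \left(-116 + 39640\right) = \left(-12882 - 103 \left(1 + \left(19 + 38\right)\right)\right) 39524 = \left(-12882 - 103 \left(1 + 57\right)\right) 39524 = \left(-12882 - 5974\right) 39524 = \left(-18856\right) 39524 = -745264544$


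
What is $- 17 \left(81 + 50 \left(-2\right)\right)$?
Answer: $323$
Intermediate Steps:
$- 17 \left(81 + 50 \left(-2\right)\right) = - 17 \left(81 - 100\right) = \left(-17\right) \left(-19\right) = 323$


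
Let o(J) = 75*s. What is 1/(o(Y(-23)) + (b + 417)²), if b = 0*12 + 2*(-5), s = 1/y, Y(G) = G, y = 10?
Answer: 2/331313 ≈ 6.0366e-6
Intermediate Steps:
s = ⅒ (s = 1/10 = 1*(⅒) = ⅒ ≈ 0.10000)
b = -10 (b = 0 - 10 = -10)
o(J) = 15/2 (o(J) = 75*(⅒) = 15/2)
1/(o(Y(-23)) + (b + 417)²) = 1/(15/2 + (-10 + 417)²) = 1/(15/2 + 407²) = 1/(15/2 + 165649) = 1/(331313/2) = 2/331313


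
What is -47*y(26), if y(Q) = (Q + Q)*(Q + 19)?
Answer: -109980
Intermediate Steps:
y(Q) = 2*Q*(19 + Q) (y(Q) = (2*Q)*(19 + Q) = 2*Q*(19 + Q))
-47*y(26) = -94*26*(19 + 26) = -94*26*45 = -47*2340 = -109980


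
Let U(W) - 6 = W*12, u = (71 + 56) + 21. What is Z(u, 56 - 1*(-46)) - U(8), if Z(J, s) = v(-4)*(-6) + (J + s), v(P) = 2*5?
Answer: 88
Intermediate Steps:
u = 148 (u = 127 + 21 = 148)
U(W) = 6 + 12*W (U(W) = 6 + W*12 = 6 + 12*W)
v(P) = 10
Z(J, s) = -60 + J + s (Z(J, s) = 10*(-6) + (J + s) = -60 + (J + s) = -60 + J + s)
Z(u, 56 - 1*(-46)) - U(8) = (-60 + 148 + (56 - 1*(-46))) - (6 + 12*8) = (-60 + 148 + (56 + 46)) - (6 + 96) = (-60 + 148 + 102) - 1*102 = 190 - 102 = 88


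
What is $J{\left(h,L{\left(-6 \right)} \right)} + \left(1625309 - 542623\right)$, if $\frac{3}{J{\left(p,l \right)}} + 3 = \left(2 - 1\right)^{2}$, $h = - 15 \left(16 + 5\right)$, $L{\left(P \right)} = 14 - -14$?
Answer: $\frac{2165369}{2} \approx 1.0827 \cdot 10^{6}$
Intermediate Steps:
$L{\left(P \right)} = 28$ ($L{\left(P \right)} = 14 + 14 = 28$)
$h = -315$ ($h = \left(-15\right) 21 = -315$)
$J{\left(p,l \right)} = - \frac{3}{2}$ ($J{\left(p,l \right)} = \frac{3}{-3 + \left(2 - 1\right)^{2}} = \frac{3}{-3 + 1^{2}} = \frac{3}{-3 + 1} = \frac{3}{-2} = 3 \left(- \frac{1}{2}\right) = - \frac{3}{2}$)
$J{\left(h,L{\left(-6 \right)} \right)} + \left(1625309 - 542623\right) = - \frac{3}{2} + \left(1625309 - 542623\right) = - \frac{3}{2} + 1082686 = \frac{2165369}{2}$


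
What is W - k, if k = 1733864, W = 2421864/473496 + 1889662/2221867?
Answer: -76004038069489717/43835214043 ≈ -1.7339e+6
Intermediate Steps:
W = 261491962435/43835214043 (W = 2421864*(1/473496) + 1889662*(1/2221867) = 100911/19729 + 1889662/2221867 = 261491962435/43835214043 ≈ 5.9653)
W - k = 261491962435/43835214043 - 1*1733864 = 261491962435/43835214043 - 1733864 = -76004038069489717/43835214043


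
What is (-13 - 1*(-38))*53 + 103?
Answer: 1428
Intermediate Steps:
(-13 - 1*(-38))*53 + 103 = (-13 + 38)*53 + 103 = 25*53 + 103 = 1325 + 103 = 1428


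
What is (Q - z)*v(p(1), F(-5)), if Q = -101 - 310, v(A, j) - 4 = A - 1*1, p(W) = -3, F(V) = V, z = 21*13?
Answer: 0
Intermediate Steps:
z = 273
v(A, j) = 3 + A (v(A, j) = 4 + (A - 1*1) = 4 + (A - 1) = 4 + (-1 + A) = 3 + A)
Q = -411
(Q - z)*v(p(1), F(-5)) = (-411 - 1*273)*(3 - 3) = (-411 - 273)*0 = -684*0 = 0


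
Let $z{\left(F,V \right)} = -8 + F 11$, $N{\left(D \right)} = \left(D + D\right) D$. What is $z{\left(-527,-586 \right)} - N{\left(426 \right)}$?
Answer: $-368757$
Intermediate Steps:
$N{\left(D \right)} = 2 D^{2}$ ($N{\left(D \right)} = 2 D D = 2 D^{2}$)
$z{\left(F,V \right)} = -8 + 11 F$
$z{\left(-527,-586 \right)} - N{\left(426 \right)} = \left(-8 + 11 \left(-527\right)\right) - 2 \cdot 426^{2} = \left(-8 - 5797\right) - 2 \cdot 181476 = -5805 - 362952 = -368757$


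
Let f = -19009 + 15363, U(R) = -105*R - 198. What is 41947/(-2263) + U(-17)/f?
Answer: -156530143/8250898 ≈ -18.971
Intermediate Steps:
U(R) = -198 - 105*R
f = -3646
41947/(-2263) + U(-17)/f = 41947/(-2263) + (-198 - 105*(-17))/(-3646) = 41947*(-1/2263) + (-198 + 1785)*(-1/3646) = -41947/2263 + 1587*(-1/3646) = -41947/2263 - 1587/3646 = -156530143/8250898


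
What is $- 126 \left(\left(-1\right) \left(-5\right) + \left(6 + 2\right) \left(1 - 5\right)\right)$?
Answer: $3402$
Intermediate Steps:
$- 126 \left(\left(-1\right) \left(-5\right) + \left(6 + 2\right) \left(1 - 5\right)\right) = - 126 \left(5 + 8 \left(-4\right)\right) = - 126 \left(5 - 32\right) = \left(-126\right) \left(-27\right) = 3402$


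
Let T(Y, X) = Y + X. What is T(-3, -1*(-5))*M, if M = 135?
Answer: 270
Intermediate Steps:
T(Y, X) = X + Y
T(-3, -1*(-5))*M = (-1*(-5) - 3)*135 = (5 - 3)*135 = 2*135 = 270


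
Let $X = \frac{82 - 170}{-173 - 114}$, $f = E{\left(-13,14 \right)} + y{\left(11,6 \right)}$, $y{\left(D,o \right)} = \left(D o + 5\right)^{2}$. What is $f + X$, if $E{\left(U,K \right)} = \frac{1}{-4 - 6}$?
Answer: $\frac{14468263}{2870} \approx 5041.2$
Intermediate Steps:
$E{\left(U,K \right)} = - \frac{1}{10}$ ($E{\left(U,K \right)} = \frac{1}{-10} = - \frac{1}{10}$)
$y{\left(D,o \right)} = \left(5 + D o\right)^{2}$
$f = \frac{50409}{10}$ ($f = - \frac{1}{10} + \left(5 + 11 \cdot 6\right)^{2} = - \frac{1}{10} + \left(5 + 66\right)^{2} = - \frac{1}{10} + 71^{2} = - \frac{1}{10} + 5041 = \frac{50409}{10} \approx 5040.9$)
$X = \frac{88}{287}$ ($X = - \frac{88}{-287} = \left(-88\right) \left(- \frac{1}{287}\right) = \frac{88}{287} \approx 0.30662$)
$f + X = \frac{50409}{10} + \frac{88}{287} = \frac{14468263}{2870}$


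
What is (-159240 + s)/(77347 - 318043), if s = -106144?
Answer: 33173/30087 ≈ 1.1026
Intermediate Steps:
(-159240 + s)/(77347 - 318043) = (-159240 - 106144)/(77347 - 318043) = -265384/(-240696) = -265384*(-1/240696) = 33173/30087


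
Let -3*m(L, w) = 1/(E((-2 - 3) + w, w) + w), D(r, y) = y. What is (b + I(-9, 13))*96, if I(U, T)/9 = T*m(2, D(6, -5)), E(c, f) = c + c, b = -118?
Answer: -279456/25 ≈ -11178.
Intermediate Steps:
E(c, f) = 2*c
m(L, w) = -1/(3*(-10 + 3*w)) (m(L, w) = -1/(3*(2*((-2 - 3) + w) + w)) = -1/(3*(2*(-5 + w) + w)) = -1/(3*((-10 + 2*w) + w)) = -1/(3*(-10 + 3*w)))
I(U, T) = 3*T/25 (I(U, T) = 9*(T*(-1/(-30 + 9*(-5)))) = 9*(T*(-1/(-30 - 45))) = 9*(T*(-1/(-75))) = 9*(T*(-1*(-1/75))) = 9*(T*(1/75)) = 9*(T/75) = 3*T/25)
(b + I(-9, 13))*96 = (-118 + (3/25)*13)*96 = (-118 + 39/25)*96 = -2911/25*96 = -279456/25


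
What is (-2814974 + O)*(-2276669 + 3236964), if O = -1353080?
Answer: -4002561415930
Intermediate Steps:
(-2814974 + O)*(-2276669 + 3236964) = (-2814974 - 1353080)*(-2276669 + 3236964) = -4168054*960295 = -4002561415930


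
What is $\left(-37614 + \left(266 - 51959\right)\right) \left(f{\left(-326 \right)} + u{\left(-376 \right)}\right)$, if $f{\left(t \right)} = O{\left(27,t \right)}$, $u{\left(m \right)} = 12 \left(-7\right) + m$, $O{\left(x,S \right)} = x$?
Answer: $38669931$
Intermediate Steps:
$u{\left(m \right)} = -84 + m$
$f{\left(t \right)} = 27$
$\left(-37614 + \left(266 - 51959\right)\right) \left(f{\left(-326 \right)} + u{\left(-376 \right)}\right) = \left(-37614 + \left(266 - 51959\right)\right) \left(27 - 460\right) = \left(-37614 - 51693\right) \left(-433\right) = \left(-89307\right) \left(-433\right) = 38669931$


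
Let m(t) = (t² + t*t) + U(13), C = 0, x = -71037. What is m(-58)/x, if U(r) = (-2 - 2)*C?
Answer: -6728/71037 ≈ -0.094711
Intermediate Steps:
U(r) = 0 (U(r) = (-2 - 2)*0 = -4*0 = 0)
m(t) = 2*t² (m(t) = (t² + t*t) + 0 = (t² + t²) + 0 = 2*t² + 0 = 2*t²)
m(-58)/x = (2*(-58)²)/(-71037) = (2*3364)*(-1/71037) = 6728*(-1/71037) = -6728/71037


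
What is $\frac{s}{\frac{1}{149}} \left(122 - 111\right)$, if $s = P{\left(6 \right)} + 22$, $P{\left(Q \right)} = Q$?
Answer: $45892$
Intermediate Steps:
$s = 28$ ($s = 6 + 22 = 28$)
$\frac{s}{\frac{1}{149}} \left(122 - 111\right) = \frac{28}{\frac{1}{149}} \left(122 - 111\right) = 28 \frac{1}{\frac{1}{149}} \cdot 11 = 28 \cdot 149 \cdot 11 = 4172 \cdot 11 = 45892$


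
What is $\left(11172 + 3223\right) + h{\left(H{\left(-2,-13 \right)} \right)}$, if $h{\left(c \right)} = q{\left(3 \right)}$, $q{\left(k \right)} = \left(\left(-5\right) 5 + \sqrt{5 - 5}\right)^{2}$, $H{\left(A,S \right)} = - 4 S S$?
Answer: $15020$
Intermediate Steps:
$H{\left(A,S \right)} = - 4 S^{2}$
$q{\left(k \right)} = 625$ ($q{\left(k \right)} = \left(-25 + \sqrt{0}\right)^{2} = \left(-25 + 0\right)^{2} = \left(-25\right)^{2} = 625$)
$h{\left(c \right)} = 625$
$\left(11172 + 3223\right) + h{\left(H{\left(-2,-13 \right)} \right)} = \left(11172 + 3223\right) + 625 = 14395 + 625 = 15020$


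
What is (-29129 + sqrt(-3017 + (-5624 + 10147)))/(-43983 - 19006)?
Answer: 29129/62989 - sqrt(1506)/62989 ≈ 0.46183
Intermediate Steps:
(-29129 + sqrt(-3017 + (-5624 + 10147)))/(-43983 - 19006) = (-29129 + sqrt(-3017 + 4523))/(-62989) = (-29129 + sqrt(1506))*(-1/62989) = 29129/62989 - sqrt(1506)/62989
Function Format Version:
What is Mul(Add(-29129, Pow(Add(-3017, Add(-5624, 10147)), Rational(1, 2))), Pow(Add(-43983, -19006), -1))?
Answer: Add(Rational(29129, 62989), Mul(Rational(-1, 62989), Pow(1506, Rational(1, 2)))) ≈ 0.46183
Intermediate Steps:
Mul(Add(-29129, Pow(Add(-3017, Add(-5624, 10147)), Rational(1, 2))), Pow(Add(-43983, -19006), -1)) = Mul(Add(-29129, Pow(Add(-3017, 4523), Rational(1, 2))), Pow(-62989, -1)) = Mul(Add(-29129, Pow(1506, Rational(1, 2))), Rational(-1, 62989)) = Add(Rational(29129, 62989), Mul(Rational(-1, 62989), Pow(1506, Rational(1, 2))))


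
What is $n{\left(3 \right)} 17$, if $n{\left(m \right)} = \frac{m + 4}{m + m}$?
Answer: $\frac{119}{6} \approx 19.833$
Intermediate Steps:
$n{\left(m \right)} = \frac{4 + m}{2 m}$
$n{\left(3 \right)} 17 = \frac{4 + 3}{2 \cdot 3} \cdot 17 = \frac{1}{2} \cdot \frac{1}{3} \cdot 7 \cdot 17 = \frac{7}{6} \cdot 17 = \frac{119}{6}$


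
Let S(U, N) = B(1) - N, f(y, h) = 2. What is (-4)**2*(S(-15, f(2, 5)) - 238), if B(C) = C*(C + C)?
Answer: -3808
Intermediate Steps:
B(C) = 2*C**2 (B(C) = C*(2*C) = 2*C**2)
S(U, N) = 2 - N (S(U, N) = 2*1**2 - N = 2*1 - N = 2 - N)
(-4)**2*(S(-15, f(2, 5)) - 238) = (-4)**2*((2 - 1*2) - 238) = 16*((2 - 2) - 238) = 16*(0 - 238) = 16*(-238) = -3808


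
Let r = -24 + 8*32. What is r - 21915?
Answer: -21683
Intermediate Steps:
r = 232 (r = -24 + 256 = 232)
r - 21915 = 232 - 21915 = -21683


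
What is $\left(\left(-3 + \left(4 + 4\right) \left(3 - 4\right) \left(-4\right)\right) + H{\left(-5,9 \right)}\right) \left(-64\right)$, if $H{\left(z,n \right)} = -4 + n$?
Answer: $-2176$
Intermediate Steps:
$\left(\left(-3 + \left(4 + 4\right) \left(3 - 4\right) \left(-4\right)\right) + H{\left(-5,9 \right)}\right) \left(-64\right) = \left(\left(-3 + \left(4 + 4\right) \left(3 - 4\right) \left(-4\right)\right) + \left(-4 + 9\right)\right) \left(-64\right) = \left(\left(-3 + 8 \left(-1\right) \left(-4\right)\right) + 5\right) \left(-64\right) = \left(\left(-3 - -32\right) + 5\right) \left(-64\right) = \left(\left(-3 + 32\right) + 5\right) \left(-64\right) = \left(29 + 5\right) \left(-64\right) = 34 \left(-64\right) = -2176$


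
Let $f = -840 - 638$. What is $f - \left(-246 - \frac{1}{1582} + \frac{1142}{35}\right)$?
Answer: $- \frac{10003207}{7910} \approx -1264.6$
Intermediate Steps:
$f = -1478$ ($f = -840 - 638 = -1478$)
$f - \left(-246 - \frac{1}{1582} + \frac{1142}{35}\right) = -1478 - \left(-246 - \frac{1}{1582} + \frac{1142}{35}\right) = -1478 + \left(\left(\left(-1142\right) \frac{1}{35} + 246\right) + \frac{1}{1582}\right) = -1478 + \left(\left(- \frac{1142}{35} + 246\right) + \frac{1}{1582}\right) = -1478 + \left(\frac{7468}{35} + \frac{1}{1582}\right) = -1478 + \frac{1687773}{7910} = - \frac{10003207}{7910}$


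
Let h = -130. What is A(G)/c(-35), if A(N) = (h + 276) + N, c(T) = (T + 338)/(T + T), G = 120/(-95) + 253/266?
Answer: -193765/5757 ≈ -33.657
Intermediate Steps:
G = -83/266 (G = 120*(-1/95) + 253*(1/266) = -24/19 + 253/266 = -83/266 ≈ -0.31203)
c(T) = (338 + T)/(2*T) (c(T) = (338 + T)/((2*T)) = (338 + T)*(1/(2*T)) = (338 + T)/(2*T))
A(N) = 146 + N (A(N) = (-130 + 276) + N = 146 + N)
A(G)/c(-35) = (146 - 83/266)/(((½)*(338 - 35)/(-35))) = 38753/(266*(((½)*(-1/35)*303))) = 38753/(266*(-303/70)) = (38753/266)*(-70/303) = -193765/5757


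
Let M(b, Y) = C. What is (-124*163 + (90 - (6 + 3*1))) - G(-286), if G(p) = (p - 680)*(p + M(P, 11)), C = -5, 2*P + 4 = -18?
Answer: -301237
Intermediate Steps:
P = -11 (P = -2 + (½)*(-18) = -2 - 9 = -11)
M(b, Y) = -5
G(p) = (-680 + p)*(-5 + p) (G(p) = (p - 680)*(p - 5) = (-680 + p)*(-5 + p))
(-124*163 + (90 - (6 + 3*1))) - G(-286) = (-124*163 + (90 - (6 + 3*1))) - (3400 + (-286)² - 685*(-286)) = (-20212 + (90 - (6 + 3))) - (3400 + 81796 + 195910) = (-20212 + (90 - 1*9)) - 1*281106 = (-20212 + (90 - 9)) - 281106 = (-20212 + 81) - 281106 = -20131 - 281106 = -301237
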